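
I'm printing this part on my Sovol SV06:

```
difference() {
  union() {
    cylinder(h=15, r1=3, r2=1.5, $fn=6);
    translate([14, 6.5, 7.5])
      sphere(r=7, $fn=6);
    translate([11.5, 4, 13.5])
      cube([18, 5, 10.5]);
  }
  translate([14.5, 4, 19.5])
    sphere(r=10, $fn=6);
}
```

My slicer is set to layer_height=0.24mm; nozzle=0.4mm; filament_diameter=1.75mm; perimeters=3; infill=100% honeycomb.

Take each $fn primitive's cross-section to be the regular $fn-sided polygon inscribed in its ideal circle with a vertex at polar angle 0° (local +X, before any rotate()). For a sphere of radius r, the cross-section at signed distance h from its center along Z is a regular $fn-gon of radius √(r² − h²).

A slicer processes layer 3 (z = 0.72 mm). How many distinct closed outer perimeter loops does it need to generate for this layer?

2

At z = 0.72 mm: the cone contributes a regular 6-gon of circumradius 2.928 (interpolated between r1=3 and r2=1.5 at t=0.048); the sphere at (14, 6.5): section is a regular 6-gon, circumradius = √(r²−h²) = √(7²−6.78²) = 1.741; the cube at (11.5, 4) is absent (z outside [13.5, 24]); Merging all regions: the 2 present regions are separate (no shared area or edge), so areas and boundary lengths simply add and each stays a separate island — 2 connected regions; the sphere at (14.5, 4) does not reach this height (|z−center|=18.780 > r=10); Subtracting the remaining from the first: none of the subtracted shapes is present at this height, so the result so far is unchanged — 2 connected regions. The result has 2 disconnected regions.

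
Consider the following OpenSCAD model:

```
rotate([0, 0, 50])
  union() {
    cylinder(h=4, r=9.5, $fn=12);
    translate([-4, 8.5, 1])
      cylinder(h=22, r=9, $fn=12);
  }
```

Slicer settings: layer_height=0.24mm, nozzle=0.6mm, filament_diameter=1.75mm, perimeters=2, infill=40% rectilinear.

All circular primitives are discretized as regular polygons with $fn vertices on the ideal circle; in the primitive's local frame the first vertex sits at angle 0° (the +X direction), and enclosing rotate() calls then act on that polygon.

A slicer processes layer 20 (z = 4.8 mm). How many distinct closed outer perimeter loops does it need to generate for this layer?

1

At z = 4.8 mm: the cylinder is absent (z outside [0, 4]); the r=9 cylinder at (-4, 8.5) gives a regular 12-gon of circumradius 9 (constant along its height); Combining (union): only the r=9 cylinder at (-4, 8.5) is present, so the union is just that shape — 1 connected region; (whole slice rotated 50° about Z — lengths, areas and connectivity unchanged). The result has 1 disconnected region.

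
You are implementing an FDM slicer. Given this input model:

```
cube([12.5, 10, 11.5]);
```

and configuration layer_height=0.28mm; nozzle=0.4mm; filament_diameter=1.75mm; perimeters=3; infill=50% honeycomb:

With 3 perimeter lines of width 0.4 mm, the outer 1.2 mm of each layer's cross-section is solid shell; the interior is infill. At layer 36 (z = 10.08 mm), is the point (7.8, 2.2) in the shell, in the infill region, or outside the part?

infill

At z = 10.08 mm: the cube is present — its section is the full 12.5×10 rectangle. Overall, the cross-section is a single solid region. The nearest boundary edge runs (0.00, 0.00)→(12.50, 0.00); distance from the point to it = 2.20 mm. The point is inside the cross-section and 2.20 mm from the nearest boundary — more than the 1.2 mm shell width (3 × 0.4), so it's in the infill interior.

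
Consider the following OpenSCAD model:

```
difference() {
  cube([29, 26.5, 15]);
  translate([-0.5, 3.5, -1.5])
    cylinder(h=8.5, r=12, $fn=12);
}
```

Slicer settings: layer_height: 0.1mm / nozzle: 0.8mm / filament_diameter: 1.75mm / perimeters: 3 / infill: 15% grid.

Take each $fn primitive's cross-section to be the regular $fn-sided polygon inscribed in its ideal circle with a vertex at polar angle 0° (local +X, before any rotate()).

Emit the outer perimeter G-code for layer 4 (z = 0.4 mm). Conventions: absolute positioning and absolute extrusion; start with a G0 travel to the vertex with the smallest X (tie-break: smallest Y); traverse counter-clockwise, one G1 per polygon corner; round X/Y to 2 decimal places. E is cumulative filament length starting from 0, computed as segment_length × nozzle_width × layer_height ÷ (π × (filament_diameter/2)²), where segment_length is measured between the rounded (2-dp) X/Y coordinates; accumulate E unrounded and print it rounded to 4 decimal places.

At z = 0.4 mm: the cube (footprint 29×26.5) is included at this height; the cylinder at (-0.5, 3.5): section is a regular 12-gon, circumradius r=12; Taking the first minus the rest: starting from the 29×26.5 cube, the r=12 cylinder at (-0.5, 3.5) partially overlaps it — only the 140.64 mm² overlap (of its 432.00 mm²) is removed, clipping the outline — 1 connected region. The outline is a single polygon with 8 vertices. Extrusion per mm of travel: 0.8 × 0.1 / (π × 0.875²) = 0.033260. Accumulating E over each segment gives final E = 3.5525.

G0 X0.00 Y15.37 Z0.40
G1 X5.50 Y13.89 E0.1894
G1 X9.89 Y9.50 E0.3959
G1 X11.50 Y3.50 E0.6026
G1 X10.56 Y0.00 E0.7231
G1 X29.00 Y0.00 E1.3364
G1 X29.00 Y26.50 E2.2178
G1 X0.00 Y26.50 E3.1823
G1 X0.00 Y15.37 E3.5525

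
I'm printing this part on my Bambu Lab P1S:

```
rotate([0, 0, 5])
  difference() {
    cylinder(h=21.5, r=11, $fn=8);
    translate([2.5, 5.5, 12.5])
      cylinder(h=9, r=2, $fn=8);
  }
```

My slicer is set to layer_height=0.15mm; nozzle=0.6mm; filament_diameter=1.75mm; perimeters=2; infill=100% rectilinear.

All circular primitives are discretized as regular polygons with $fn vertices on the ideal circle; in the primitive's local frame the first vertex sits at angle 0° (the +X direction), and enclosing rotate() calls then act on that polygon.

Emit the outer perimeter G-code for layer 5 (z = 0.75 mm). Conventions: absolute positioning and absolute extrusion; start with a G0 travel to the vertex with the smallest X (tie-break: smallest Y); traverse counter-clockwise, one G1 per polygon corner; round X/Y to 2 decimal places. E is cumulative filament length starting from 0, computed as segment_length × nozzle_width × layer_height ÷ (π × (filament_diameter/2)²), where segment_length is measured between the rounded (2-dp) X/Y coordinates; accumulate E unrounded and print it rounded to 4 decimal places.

At z = 0.75 mm: the cylinder: section is a regular 8-gon, circumradius r=11; the cylinder at (2.5, 5.5) is absent (z outside [12.5, 21.5]); After the difference (first − rest): none of the subtracted shapes is present at this height, so the r=11 cylinder is unchanged — 1 connected region; (rotated 5° about Z; rotation is an isometry so areas/perimeters/island counts are preserved). The outline is a single polygon with 8 vertices. Extrusion per mm of travel: 0.6 × 0.15 / (π × 0.875²) = 0.037418. Accumulating E over each segment gives final E = 2.5206.

G0 X-10.96 Y-0.96 Z0.75
G1 X-7.07 Y-8.43 E0.3151
G1 X0.96 Y-10.96 E0.6302
G1 X8.43 Y-7.07 E0.9453
G1 X10.96 Y0.96 E1.2603
G1 X7.07 Y8.43 E1.5755
G1 X-0.96 Y10.96 E1.8905
G1 X-8.43 Y7.07 E2.2056
G1 X-10.96 Y-0.96 E2.5206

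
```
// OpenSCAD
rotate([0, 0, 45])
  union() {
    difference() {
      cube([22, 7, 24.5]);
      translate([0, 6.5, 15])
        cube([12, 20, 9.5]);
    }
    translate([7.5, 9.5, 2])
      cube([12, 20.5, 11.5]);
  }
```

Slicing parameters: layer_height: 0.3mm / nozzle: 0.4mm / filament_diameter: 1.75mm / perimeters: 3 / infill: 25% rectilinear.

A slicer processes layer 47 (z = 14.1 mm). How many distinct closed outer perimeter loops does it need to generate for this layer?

At z = 14.1 mm: the cube is present — its section is the full 22×7 rectangle; the cube at (0, 6.5) does not reach this height (z outside [15, 24.5]); Subtracting the remaining from the first: none of the subtracted shapes is present at this height, so the 22×7 cube is unchanged — 1 connected region; the cube at (7.5, 9.5) is not intersected at this z (z outside [2, 13.5]); Taking the union: only that combined region is present, so the union is just that shape — 1 connected region; (whole slice rotated 45° about Z — lengths, areas and connectivity unchanged). The result has 1 disconnected region.

1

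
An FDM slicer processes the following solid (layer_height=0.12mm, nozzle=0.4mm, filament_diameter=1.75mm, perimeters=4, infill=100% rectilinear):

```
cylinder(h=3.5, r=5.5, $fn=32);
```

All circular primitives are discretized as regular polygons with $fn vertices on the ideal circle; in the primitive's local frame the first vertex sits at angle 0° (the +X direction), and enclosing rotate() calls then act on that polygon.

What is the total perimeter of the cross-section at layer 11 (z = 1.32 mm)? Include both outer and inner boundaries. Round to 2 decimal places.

At z = 1.32 mm: the r=5.5 cylinder gives a regular 32-gon of circumradius 5.5 (constant along its height) (perimeter = 2·32·5.500·sin(180°/32) = 34.50 mm). Overall, the cross-section is a single solid region. Total boundary length (outer) = 34.50 mm.

34.50 mm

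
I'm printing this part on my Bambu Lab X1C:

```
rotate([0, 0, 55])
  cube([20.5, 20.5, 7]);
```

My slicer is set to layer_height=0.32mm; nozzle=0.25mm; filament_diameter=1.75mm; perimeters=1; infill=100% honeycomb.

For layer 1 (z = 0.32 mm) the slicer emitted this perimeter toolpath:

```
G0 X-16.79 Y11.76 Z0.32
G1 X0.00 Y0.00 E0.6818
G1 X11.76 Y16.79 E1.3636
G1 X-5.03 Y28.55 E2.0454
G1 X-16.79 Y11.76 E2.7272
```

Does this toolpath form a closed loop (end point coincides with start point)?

yes

Start point (G0): (-16.79, 11.76). End point (last G1): the path returns to the start — closed.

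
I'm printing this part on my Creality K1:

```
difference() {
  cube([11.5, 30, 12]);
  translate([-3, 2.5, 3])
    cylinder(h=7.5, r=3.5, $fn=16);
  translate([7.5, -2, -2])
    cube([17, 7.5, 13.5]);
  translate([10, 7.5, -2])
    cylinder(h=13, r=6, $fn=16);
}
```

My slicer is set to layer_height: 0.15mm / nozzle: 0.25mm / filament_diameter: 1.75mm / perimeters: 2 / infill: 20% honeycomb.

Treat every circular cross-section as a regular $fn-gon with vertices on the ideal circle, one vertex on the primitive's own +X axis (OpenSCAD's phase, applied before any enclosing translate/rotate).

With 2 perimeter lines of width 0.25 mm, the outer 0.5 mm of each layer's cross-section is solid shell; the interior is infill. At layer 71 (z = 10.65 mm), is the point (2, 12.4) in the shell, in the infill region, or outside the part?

infill

At z = 10.65 mm: the cube (footprint 11.5×30) is included at this height; the cylinder at (-3, 2.5) is not intersected at this z (z outside [3, 10.5]); the 17×7.5 cube at (7.5, -2) contributes its full rectangle; the r=6 cylinder at (10, 7.5) gives a regular 16-gon of circumradius 6 (constant along its height); After the difference (first − rest): starting from the 11.5×30 cube, the 17×7.5 cube at (7.5, -2) partially overlaps it — only the 22.00 mm² overlap (of its 127.50 mm²) is removed, clipping the outline; the r=6 cylinder at (10, 7.5) partially overlaps it — only the 57.51 mm² overlap (of its 110.21 mm²) is removed, clipping the outline — 1 connected region. Overall, the cross-section is a single solid region. The nearest boundary edge runs (0.00, 0.00)→(0.00, 30.00); distance from the point to it = 2.00 mm. The point is inside the cross-section and 2.00 mm from the nearest boundary — more than the 0.5 mm shell width (2 × 0.25), so it's in the infill interior.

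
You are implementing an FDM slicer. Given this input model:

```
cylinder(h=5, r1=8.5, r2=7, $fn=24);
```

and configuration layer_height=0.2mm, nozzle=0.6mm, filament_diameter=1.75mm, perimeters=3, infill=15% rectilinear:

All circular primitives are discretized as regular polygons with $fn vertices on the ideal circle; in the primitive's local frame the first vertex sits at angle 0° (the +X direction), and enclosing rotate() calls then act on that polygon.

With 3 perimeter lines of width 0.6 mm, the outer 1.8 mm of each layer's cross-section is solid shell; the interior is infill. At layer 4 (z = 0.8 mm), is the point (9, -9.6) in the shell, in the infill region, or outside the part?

At z = 0.8 mm: the cone (r1=8.5→r2=7) has section circumradius 8.260 here — a regular 24-gon. Overall, the cross-section is a single solid region. The nearest boundary edge runs (4.13, -7.15)→(5.84, -5.84); distance from the point to it = 4.91 mm. The point is not inside any of the regions above, so it lies outside the cross-section (4.91 mm from the nearest boundary).

outside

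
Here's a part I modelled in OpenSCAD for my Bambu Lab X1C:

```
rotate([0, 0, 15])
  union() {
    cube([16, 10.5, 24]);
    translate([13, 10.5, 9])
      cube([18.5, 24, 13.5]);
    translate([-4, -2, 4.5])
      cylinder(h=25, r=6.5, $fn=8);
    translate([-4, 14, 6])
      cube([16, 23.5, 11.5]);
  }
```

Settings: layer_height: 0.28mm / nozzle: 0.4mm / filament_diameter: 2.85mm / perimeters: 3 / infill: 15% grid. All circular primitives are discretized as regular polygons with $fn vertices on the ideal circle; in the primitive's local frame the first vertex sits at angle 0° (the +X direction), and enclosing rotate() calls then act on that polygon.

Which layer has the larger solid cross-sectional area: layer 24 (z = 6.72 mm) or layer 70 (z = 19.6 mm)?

Layer 24 (z = 6.72): the 16×10.5 cube contributes its full rectangle (area 168.00 mm²); the cube at (13, 10.5) does not reach this height (z outside [9, 22.5]); the r=6.5 cylinder at (-4, -2) gives a regular 8-gon of circumradius 6.5 (constant along its height) (area = (8/2)·6.500²·sin(360°/8) = 119.50 mm²); the cube at (-4, 14) is present — its section is the full 16×23.5 rectangle (area 376.00 mm²); Combining (union): the regions partially overlap — summed areas 663.50 mm² minus the doubly-counted overlap 3.02 mm² gives 660.48 mm² — area = 660.48 mm²; (rotated 15° about Z; rotation is an isometry so areas/perimeters/island counts are preserved). So its area = 660.48 mm². Layer 70 (z = 19.6): the cube (footprint 16×10.5) is included at this height (area 168.00 mm²); the cube at (13, 10.5) (footprint 18.5×24) is included at this height (area 444.00 mm²); the r=6.5 cylinder at (-4, -2) contributes a regular 8-gon of circumradius 6.5 (area = (8/2)·6.500²·sin(360°/8) = 119.50 mm²); the cube at (-4, 14) is not intersected at this z (z outside [6, 17.5]); Taking the union: the regions partially overlap — summed areas 731.50 mm² minus the doubly-counted overlap 3.02 mm² gives 728.48 mm² — area = 728.48 mm²; (whole slice rotated 15° about Z — lengths, areas and connectivity unchanged). So its area = 728.48 mm². Layer 70 is larger (728.48 vs 660.48 mm²).

layer 70 (z = 19.6 mm)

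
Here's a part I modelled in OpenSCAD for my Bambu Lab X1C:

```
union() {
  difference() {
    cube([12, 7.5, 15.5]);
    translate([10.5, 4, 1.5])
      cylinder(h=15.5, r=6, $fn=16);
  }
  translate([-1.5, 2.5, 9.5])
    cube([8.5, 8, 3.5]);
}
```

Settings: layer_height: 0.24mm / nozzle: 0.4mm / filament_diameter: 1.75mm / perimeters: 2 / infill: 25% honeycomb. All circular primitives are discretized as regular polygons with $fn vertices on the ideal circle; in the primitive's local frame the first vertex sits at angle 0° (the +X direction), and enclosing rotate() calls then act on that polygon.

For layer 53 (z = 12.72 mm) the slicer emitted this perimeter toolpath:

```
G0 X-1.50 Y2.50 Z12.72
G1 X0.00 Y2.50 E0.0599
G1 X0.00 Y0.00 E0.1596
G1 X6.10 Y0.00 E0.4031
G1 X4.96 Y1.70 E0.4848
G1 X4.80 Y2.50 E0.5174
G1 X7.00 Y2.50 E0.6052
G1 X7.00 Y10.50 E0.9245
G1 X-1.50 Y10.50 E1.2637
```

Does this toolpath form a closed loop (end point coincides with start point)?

Start point (G0): (-1.50, 2.50). End point (last G1): the path does not return to the start — open.

no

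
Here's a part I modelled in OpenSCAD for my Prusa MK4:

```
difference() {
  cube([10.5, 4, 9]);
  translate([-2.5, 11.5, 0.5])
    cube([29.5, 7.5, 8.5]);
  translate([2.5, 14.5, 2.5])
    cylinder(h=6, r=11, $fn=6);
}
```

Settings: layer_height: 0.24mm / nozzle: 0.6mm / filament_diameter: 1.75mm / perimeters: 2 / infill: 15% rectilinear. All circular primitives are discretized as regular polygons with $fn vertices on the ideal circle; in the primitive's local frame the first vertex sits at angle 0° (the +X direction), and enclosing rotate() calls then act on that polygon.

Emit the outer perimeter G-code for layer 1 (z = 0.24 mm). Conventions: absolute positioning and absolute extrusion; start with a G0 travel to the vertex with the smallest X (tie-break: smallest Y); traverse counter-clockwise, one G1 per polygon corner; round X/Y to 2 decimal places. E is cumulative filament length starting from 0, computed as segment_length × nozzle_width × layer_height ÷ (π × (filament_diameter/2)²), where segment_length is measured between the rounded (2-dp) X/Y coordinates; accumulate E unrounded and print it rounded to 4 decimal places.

G0 X0.00 Y0.00 Z0.24
G1 X10.50 Y0.00 E0.6286
G1 X10.50 Y4.00 E0.8681
G1 X0.00 Y4.00 E1.4967
G1 X0.00 Y0.00 E1.7362

At z = 0.24 mm: the cube (footprint 10.5×4) is included at this height; the cube at (-2.5, 11.5) does not reach this height (z outside [0.5, 9]); the cylinder at (2.5, 14.5) does not reach this height (z outside [2.5, 8.5]); Subtracting the remaining from the first: none of the subtracted shapes is present at this height, so the 10.5×4 cube is unchanged — 1 connected region. The outline is a single polygon with 4 vertices. Extrusion per mm of travel: 0.6 × 0.24 / (π × 0.875²) = 0.059868. Accumulating E over each segment gives final E = 1.7362.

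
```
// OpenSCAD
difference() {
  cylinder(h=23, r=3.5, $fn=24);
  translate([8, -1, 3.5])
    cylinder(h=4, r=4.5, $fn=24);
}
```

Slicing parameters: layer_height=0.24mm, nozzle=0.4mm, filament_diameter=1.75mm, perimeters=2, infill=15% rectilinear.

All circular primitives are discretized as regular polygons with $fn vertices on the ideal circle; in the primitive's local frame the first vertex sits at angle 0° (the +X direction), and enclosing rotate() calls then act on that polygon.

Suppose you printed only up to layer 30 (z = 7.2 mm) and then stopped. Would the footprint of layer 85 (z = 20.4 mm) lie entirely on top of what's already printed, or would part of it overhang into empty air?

Compare the two slices. At z = 7.2: the r=3.5 cylinder contributes a regular 24-gon of circumradius 3.5 (area = (24/2)·3.500²·sin(360°/24) = 38.05 mm²); the r=4.5 cylinder at (8, -1) gives a regular 24-gon of circumradius 4.5 (constant along its height) (area = (24/2)·4.500²·sin(360°/24) = 62.89 mm²); After the difference (first − rest): starting from the r=3.5 cylinder (38.05 mm²), the r=4.5 cylinder at (8, -1) misses the remaining region (no effect) — area = 38.05 mm². At z = 20.4: the r=3.5 cylinder contributes a regular 24-gon of circumradius 3.5 (area = (24/2)·3.500²·sin(360°/24) = 38.05 mm²); the cylinder at (8, -1) does not reach this height (z outside [3.5, 7.5]); Taking the first minus the rest: none of the subtracted shapes is present at this height, so the r=3.5 cylinder is unchanged — area = 38.05 mm². Checking containment: the cross-section at z = 20.4 is a subset of the cross-section at z = 7.2.

entirely on top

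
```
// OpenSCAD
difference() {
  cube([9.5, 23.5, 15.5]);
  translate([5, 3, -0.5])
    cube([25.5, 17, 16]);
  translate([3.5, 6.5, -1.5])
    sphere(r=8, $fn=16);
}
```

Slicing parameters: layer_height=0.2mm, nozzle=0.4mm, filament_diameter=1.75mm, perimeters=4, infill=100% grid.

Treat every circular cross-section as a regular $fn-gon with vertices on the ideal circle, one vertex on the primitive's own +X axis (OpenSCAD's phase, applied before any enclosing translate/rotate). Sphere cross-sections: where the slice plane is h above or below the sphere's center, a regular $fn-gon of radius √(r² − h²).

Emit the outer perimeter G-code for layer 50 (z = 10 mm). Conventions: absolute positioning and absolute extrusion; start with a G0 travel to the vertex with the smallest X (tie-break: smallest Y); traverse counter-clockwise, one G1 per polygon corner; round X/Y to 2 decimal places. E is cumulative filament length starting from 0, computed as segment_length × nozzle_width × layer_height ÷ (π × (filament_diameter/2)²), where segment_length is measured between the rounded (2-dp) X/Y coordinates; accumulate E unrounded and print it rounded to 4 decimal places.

G0 X0.00 Y0.00 Z10.00
G1 X9.50 Y0.00 E0.3160
G1 X9.50 Y3.00 E0.4158
G1 X5.00 Y3.00 E0.5654
G1 X5.00 Y20.00 E1.1308
G1 X9.50 Y20.00 E1.2805
G1 X9.50 Y23.50 E1.3969
G1 X0.00 Y23.50 E1.7129
G1 X0.00 Y0.00 E2.4945

At z = 10 mm: the cube (footprint 9.5×23.5) is included at this height; the cube at (5, 3) (footprint 25.5×17) is included at this height; the sphere at (3.5, 6.5) does not reach this height (|z−center|=11.500 > r=8); Taking the first minus the rest: starting from the 9.5×23.5 cube, the 25.5×17 cube at (5, 3) partially overlaps it — only the 76.50 mm² overlap (of its 433.50 mm²) is removed, clipping the outline — 1 connected region. The outline is a single polygon with 8 vertices. Extrusion per mm of travel: 0.4 × 0.2 / (π × 0.875²) = 0.033260. Accumulating E over each segment gives final E = 2.4945.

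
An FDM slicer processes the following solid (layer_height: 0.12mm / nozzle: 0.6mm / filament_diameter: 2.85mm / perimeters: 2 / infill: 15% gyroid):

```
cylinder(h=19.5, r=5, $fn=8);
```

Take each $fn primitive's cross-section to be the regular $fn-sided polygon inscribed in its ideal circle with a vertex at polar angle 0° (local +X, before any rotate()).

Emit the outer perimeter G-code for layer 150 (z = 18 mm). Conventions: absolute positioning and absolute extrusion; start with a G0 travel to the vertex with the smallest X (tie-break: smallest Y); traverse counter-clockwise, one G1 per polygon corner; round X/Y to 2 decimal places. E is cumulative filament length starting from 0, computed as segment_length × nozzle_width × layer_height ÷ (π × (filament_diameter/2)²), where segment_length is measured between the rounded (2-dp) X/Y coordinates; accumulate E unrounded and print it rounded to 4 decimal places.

G0 X-5.00 Y0.00 Z18.00
G1 X-3.54 Y-3.54 E0.0432
G1 X0.00 Y-5.00 E0.0864
G1 X3.54 Y-3.54 E0.1297
G1 X5.00 Y0.00 E0.1729
G1 X3.54 Y3.54 E0.2161
G1 X0.00 Y5.00 E0.2593
G1 X-3.54 Y3.54 E0.3025
G1 X-5.00 Y0.00 E0.3457

At z = 18 mm: the r=5 cylinder gives a regular 8-gon of circumradius 5 (constant along its height). The outline is a single polygon with 8 vertices. Extrusion per mm of travel: 0.6 × 0.12 / (π × 1.425²) = 0.011286. Accumulating E over each segment gives final E = 0.3457.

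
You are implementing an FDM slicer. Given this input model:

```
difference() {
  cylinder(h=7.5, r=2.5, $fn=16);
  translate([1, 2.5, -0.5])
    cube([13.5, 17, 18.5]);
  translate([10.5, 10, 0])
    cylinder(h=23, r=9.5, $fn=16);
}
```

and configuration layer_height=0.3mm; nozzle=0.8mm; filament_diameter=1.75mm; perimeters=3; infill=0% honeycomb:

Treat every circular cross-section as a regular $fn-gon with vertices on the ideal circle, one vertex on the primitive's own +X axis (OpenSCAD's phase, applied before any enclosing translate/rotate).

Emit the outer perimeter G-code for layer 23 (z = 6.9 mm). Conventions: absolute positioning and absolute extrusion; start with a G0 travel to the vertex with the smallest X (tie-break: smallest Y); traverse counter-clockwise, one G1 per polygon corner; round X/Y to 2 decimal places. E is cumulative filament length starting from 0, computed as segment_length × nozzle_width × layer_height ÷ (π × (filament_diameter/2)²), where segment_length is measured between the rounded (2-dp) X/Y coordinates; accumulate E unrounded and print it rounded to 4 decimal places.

G0 X-2.50 Y0.00 Z6.90
G1 X-2.31 Y-0.96 E0.0976
G1 X-1.77 Y-1.77 E0.1948
G1 X-0.96 Y-2.31 E0.2919
G1 X0.00 Y-2.50 E0.3896
G1 X0.96 Y-2.31 E0.4872
G1 X1.77 Y-1.77 E0.5844
G1 X2.31 Y-0.96 E0.6815
G1 X2.50 Y0.00 E0.7791
G1 X2.31 Y0.96 E0.8768
G1 X1.77 Y1.77 E0.9739
G1 X0.96 Y2.31 E1.0711
G1 X0.00 Y2.50 E1.1687
G1 X-0.96 Y2.31 E1.2663
G1 X-1.77 Y1.77 E1.3635
G1 X-2.31 Y0.96 E1.4606
G1 X-2.50 Y0.00 E1.5583

At z = 6.9 mm: the r=2.5 cylinder contributes a regular 16-gon of circumradius 2.5; the cube at (1, 2.5) is present — its section is the full 13.5×17 rectangle; the cylinder at (10.5, 10): section is a regular 16-gon, circumradius r=9.5; Subtracting the remaining from the first: starting from the r=2.5 cylinder, the 13.5×17 cube at (1, 2.5) misses the remaining region (no effect); the r=9.5 cylinder at (10.5, 10) misses the remaining region (no effect) — 1 connected region. The outline is a single polygon with 16 vertices. Extrusion per mm of travel: 0.8 × 0.3 / (π × 0.875²) = 0.099780. Accumulating E over each segment gives final E = 1.5583.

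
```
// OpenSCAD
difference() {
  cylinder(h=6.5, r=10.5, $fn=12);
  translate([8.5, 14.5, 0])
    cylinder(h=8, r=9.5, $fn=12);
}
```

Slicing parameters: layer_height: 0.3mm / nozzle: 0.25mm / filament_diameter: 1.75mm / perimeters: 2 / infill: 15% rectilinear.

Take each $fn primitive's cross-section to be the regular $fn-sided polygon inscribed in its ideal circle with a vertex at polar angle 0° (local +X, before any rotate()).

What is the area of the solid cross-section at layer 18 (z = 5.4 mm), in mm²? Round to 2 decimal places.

312.19 mm²

At z = 5.4 mm: the r=10.5 cylinder gives a regular 12-gon of circumradius 10.5 (constant along its height) (area = (12/2)·10.500²·sin(360°/12) = 330.75 mm²); the cylinder at (8.5, 14.5): section is a regular 12-gon, circumradius r=9.5 (area = (12/2)·9.500²·sin(360°/12) = 270.75 mm²); Subtracting the remaining from the first: starting from the r=10.5 cylinder (330.75 mm²), the r=9.5 cylinder at (8.5, 14.5) partially overlaps it — only the 18.56 mm² overlap (of its 270.75 mm²) is removed, clipping the outline — area = 312.19 mm². Overall, the cross-section is a single solid region. Net area = 312.19 mm².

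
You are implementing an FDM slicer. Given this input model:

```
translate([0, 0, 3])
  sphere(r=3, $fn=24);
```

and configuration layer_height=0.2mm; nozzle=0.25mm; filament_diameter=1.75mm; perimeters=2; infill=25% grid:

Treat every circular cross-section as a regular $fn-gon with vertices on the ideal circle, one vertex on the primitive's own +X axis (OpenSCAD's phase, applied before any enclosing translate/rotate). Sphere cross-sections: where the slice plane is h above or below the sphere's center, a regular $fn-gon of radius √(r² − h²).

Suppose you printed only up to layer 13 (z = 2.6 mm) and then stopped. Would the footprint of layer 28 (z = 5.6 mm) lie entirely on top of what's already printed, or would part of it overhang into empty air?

entirely on top

Compare the two slices. At z = 2.6: the r=3 sphere slices to a regular 24-gon of circumradius 2.973 (√(r²−h²) with h=0.4 from center) (area = (24/2)·2.973²·sin(360°/24) = 27.46 mm²). At z = 5.6: the r=3 sphere slices to a regular 24-gon of circumradius 1.497 (√(r²−h²) with h=2.6 from center) (area = (24/2)·1.497²·sin(360°/24) = 6.96 mm²). Checking containment: the cross-section at z = 5.6 is a subset of the cross-section at z = 2.6.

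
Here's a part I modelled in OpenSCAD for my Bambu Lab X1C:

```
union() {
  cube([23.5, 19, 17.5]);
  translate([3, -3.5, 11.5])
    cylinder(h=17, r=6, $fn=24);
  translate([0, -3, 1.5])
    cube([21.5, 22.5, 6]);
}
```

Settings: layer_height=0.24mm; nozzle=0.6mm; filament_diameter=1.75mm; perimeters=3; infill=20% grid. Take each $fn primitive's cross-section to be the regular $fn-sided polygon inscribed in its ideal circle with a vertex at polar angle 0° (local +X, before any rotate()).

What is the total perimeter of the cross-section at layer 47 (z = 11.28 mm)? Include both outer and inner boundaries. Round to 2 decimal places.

At z = 11.28 mm: the 23.5×19 cube contributes its full rectangle (perimeter 85.00 mm); the cylinder at (3, -3.5) is absent (z outside [11.5, 28.5]); the cube at (0, -3) is not intersected at this z (z outside [1.5, 7.5]); Merging all regions: only the 23.5×19 cube is present, so the union is just that shape — boundary = 85.00 mm. Overall, the cross-section is a single solid region. Total boundary length (outer) = 85.00 mm.

85.00 mm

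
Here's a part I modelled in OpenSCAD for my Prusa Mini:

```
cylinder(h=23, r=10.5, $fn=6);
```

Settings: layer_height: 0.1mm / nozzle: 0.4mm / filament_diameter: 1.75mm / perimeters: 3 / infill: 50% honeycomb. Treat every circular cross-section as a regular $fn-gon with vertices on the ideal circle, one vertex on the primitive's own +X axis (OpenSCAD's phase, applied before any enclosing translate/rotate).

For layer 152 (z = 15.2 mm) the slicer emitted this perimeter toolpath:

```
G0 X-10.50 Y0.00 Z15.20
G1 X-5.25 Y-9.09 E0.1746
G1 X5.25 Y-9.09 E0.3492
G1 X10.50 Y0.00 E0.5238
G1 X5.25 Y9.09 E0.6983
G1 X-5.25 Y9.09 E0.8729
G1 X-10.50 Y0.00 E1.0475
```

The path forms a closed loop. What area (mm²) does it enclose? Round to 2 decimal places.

Apply the shoelace formula to the sequence of (X, Y) vertices; enclosed area = 286.33 mm².

286.33 mm²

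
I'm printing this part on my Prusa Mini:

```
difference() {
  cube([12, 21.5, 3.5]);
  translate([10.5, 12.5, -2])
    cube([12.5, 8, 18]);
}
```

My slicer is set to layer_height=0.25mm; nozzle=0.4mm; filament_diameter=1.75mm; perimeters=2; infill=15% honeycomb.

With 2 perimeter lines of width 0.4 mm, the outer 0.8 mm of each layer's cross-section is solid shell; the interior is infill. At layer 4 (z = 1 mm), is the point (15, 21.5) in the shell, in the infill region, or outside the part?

outside

At z = 1 mm: the 12×21.5 cube contributes its full rectangle; the cube at (10.5, 12.5) is present — its section is the full 12.5×8 rectangle; After the difference (first − rest): starting from the 12×21.5 cube, the 12.5×8 cube at (10.5, 12.5) partially overlaps it — only the 12.00 mm² overlap (of its 100.00 mm²) is removed, clipping the outline — 1 connected region. Overall, the cross-section is a single solid region. The nearest boundary edge runs (0.00, 21.50)→(12.00, 21.50); distance from the point to it = 3.00 mm. The point is not inside any of the regions above, so it lies outside the cross-section (3.00 mm from the nearest boundary).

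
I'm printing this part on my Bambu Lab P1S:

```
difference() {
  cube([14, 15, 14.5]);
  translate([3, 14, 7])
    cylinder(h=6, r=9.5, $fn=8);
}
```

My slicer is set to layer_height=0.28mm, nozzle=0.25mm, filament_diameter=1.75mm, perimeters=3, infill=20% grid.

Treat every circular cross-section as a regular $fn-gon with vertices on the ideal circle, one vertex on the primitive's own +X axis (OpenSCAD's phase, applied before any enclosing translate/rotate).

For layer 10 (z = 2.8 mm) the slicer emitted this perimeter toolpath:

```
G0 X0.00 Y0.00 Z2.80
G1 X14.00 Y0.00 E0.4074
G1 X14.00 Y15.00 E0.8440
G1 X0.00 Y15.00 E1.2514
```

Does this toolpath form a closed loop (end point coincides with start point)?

no

Start point (G0): (0.00, 0.00). End point (last G1): the path does not return to the start — open.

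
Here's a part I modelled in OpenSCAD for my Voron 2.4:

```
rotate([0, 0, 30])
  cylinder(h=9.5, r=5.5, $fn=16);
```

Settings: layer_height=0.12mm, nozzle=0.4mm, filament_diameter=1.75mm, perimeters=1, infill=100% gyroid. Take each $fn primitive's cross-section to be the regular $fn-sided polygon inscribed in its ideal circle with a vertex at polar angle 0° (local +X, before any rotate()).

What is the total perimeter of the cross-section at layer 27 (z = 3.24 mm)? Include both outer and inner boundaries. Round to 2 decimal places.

34.34 mm

At z = 3.24 mm: the cylinder: section is a regular 16-gon, circumradius r=5.5 (perimeter = 2·16·5.500·sin(180°/16) = 34.34 mm); (whole slice rotated 30° about Z — lengths, areas and connectivity unchanged). Overall, the cross-section is a single solid region. Total boundary length (outer) = 34.34 mm.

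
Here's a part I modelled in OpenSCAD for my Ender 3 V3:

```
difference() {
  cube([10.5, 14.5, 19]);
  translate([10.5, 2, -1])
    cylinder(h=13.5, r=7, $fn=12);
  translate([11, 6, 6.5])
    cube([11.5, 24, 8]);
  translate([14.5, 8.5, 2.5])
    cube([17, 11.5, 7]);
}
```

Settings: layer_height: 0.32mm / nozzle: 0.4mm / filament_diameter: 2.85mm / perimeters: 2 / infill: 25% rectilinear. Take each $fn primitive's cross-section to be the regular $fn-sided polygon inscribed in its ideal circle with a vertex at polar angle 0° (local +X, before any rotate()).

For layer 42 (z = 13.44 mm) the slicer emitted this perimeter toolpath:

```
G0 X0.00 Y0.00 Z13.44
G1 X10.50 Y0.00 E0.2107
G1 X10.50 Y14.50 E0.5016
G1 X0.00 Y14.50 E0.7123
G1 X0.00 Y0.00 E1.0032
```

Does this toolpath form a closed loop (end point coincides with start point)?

yes

Start point (G0): (0.00, 0.00). End point (last G1): the path returns to the start — closed.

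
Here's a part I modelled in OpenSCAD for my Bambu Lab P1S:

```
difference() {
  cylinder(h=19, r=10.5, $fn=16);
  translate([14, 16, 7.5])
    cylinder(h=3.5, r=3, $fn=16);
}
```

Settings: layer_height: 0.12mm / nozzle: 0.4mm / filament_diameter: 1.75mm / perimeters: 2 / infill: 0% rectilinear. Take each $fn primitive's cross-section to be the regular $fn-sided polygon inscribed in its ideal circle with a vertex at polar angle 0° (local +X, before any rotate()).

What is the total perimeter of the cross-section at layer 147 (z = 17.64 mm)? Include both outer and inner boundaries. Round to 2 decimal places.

At z = 17.64 mm: the r=10.5 cylinder contributes a regular 16-gon of circumradius 10.5 (perimeter = 2·16·10.500·sin(180°/16) = 65.55 mm); the cylinder at (14, 16) does not reach this height (z outside [7.5, 11]); Subtracting the remaining from the first: none of the subtracted shapes is present at this height, so the r=10.5 cylinder is unchanged — boundary = 65.55 mm. Overall, the cross-section is a single solid region. Total boundary length (outer) = 65.55 mm.

65.55 mm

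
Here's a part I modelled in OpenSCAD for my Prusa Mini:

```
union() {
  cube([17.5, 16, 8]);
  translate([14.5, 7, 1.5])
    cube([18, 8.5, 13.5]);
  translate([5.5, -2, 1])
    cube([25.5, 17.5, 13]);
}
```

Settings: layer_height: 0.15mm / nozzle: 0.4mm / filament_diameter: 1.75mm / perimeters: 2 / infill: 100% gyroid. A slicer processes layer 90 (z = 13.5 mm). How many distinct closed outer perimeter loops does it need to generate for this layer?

At z = 13.5 mm: the cube does not reach this height (z outside [0, 8]); the cube at (14.5, 7) (footprint 18×8.5) is included at this height; the cube at (5.5, -2) (footprint 25.5×17.5) is included at this height; Merging all regions: the regions partially overlap (shared area 140.25 mm²), so overlapping operands fuse into one piece — 1 connected region. The result has 1 disconnected region.

1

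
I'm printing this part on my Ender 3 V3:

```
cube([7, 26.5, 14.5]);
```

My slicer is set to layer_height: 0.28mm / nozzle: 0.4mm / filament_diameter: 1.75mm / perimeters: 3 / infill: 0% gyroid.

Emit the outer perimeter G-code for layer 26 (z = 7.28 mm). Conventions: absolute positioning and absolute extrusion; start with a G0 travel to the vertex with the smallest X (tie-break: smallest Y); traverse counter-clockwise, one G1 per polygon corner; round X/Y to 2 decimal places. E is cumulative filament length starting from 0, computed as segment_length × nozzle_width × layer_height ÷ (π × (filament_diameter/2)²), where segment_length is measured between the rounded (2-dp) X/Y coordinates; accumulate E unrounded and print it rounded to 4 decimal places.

At z = 7.28 mm: the cube is present — its section is the full 7×26.5 rectangle. The outline is a single polygon with 4 vertices. Extrusion per mm of travel: 0.4 × 0.28 / (π × 0.875²) = 0.046564. Accumulating E over each segment gives final E = 3.1198.

G0 X0.00 Y0.00 Z7.28
G1 X7.00 Y0.00 E0.3259
G1 X7.00 Y26.50 E1.5599
G1 X0.00 Y26.50 E1.8858
G1 X0.00 Y0.00 E3.1198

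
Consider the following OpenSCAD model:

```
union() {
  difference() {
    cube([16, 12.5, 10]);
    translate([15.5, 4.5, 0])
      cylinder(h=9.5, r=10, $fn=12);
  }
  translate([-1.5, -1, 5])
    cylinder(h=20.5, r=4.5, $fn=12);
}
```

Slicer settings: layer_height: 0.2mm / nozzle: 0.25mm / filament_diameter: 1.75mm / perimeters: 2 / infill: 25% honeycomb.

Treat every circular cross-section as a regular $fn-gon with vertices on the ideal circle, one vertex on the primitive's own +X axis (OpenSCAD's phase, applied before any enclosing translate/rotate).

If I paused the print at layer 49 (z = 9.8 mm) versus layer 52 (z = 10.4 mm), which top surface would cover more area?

Layer 49 (z = 9.8): the 16×12.5 cube contributes its full rectangle (area 200.00 mm²); the cylinder at (15.5, 4.5) is absent (z outside [0, 9.5]); Taking the first minus the rest: none of the subtracted shapes is present at this height, so the 16×12.5 cube is unchanged — area = 200.00 mm²; the r=4.5 cylinder at (-1.5, -1) contributes a regular 12-gon of circumradius 4.5 (area = (12/2)·4.500²·sin(360°/12) = 60.75 mm²); Merging all regions: the regions partially overlap — summed areas 260.75 mm² minus the doubly-counted overlap 5.87 mm² gives 254.88 mm² — area = 254.88 mm². So its area = 254.88 mm². Layer 52 (z = 10.4): the cube is not intersected at this z (z outside [0, 10]); the cylinder at (15.5, 4.5) is absent (z outside [0, 9.5]); Subtracting the remaining from the first: the first operand is absent here, so nothing remains; the cylinder at (-1.5, -1): section is a regular 12-gon, circumradius r=4.5 (area = (12/2)·4.500²·sin(360°/12) = 60.75 mm²); Combining (union): only the r=4.5 cylinder at (-1.5, -1) is present, so the union is just that shape — area = 60.75 mm². So its area = 60.75 mm². Layer 49 is larger (254.88 vs 60.75 mm²).

layer 49 (z = 9.8 mm)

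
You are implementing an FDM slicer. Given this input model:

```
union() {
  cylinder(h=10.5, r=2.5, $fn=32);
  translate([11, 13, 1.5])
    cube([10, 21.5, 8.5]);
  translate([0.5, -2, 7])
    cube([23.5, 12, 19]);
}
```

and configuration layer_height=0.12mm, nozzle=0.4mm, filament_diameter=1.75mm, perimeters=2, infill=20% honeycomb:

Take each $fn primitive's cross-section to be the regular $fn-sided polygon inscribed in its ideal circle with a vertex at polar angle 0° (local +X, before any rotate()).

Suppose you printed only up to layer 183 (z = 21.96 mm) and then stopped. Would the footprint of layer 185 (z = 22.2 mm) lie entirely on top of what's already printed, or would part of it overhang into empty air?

entirely on top

Compare the two slices. At z = 21.96: the cylinder is absent (z outside [0, 10.5]); the cube at (11, 13) does not reach this height (z outside [1.5, 10]); the cube at (0.5, -2) is present — its section is the full 23.5×12 rectangle (area 282.00 mm²); Combining (union): only the 23.5×12 cube at (0.5, -2) is present, so the union is just that shape — area = 282.00 mm². At z = 22.2: the cylinder is absent (z outside [0, 10.5]); the cube at (11, 13) is not intersected at this z (z outside [1.5, 10]); the cube at (0.5, -2) is present — its section is the full 23.5×12 rectangle (area 282.00 mm²); Combining (union): only the 23.5×12 cube at (0.5, -2) is present, so the union is just that shape — area = 282.00 mm². Checking containment: the cross-section at z = 22.2 is a subset of the cross-section at z = 21.96.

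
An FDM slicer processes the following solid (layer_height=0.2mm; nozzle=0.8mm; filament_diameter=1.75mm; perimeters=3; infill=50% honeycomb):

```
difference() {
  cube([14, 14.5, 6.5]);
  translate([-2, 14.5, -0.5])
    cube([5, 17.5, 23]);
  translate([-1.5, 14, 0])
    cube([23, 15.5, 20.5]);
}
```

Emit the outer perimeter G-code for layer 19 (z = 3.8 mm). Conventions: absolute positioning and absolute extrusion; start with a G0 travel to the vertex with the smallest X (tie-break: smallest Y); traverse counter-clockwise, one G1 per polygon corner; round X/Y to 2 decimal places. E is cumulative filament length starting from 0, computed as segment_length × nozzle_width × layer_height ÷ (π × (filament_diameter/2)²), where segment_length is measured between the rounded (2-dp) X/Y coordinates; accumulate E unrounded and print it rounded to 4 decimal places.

G0 X0.00 Y0.00 Z3.80
G1 X14.00 Y0.00 E0.9313
G1 X14.00 Y14.00 E1.8626
G1 X0.00 Y14.00 E2.7939
G1 X0.00 Y0.00 E3.7251

At z = 3.8 mm: the cube is present — its section is the full 14×14.5 rectangle; the cube at (-2, 14.5) is present — its section is the full 5×17.5 rectangle; the 23×15.5 cube at (-1.5, 14) contributes its full rectangle; Taking the first minus the rest: starting from the 14×14.5 cube, the 5×17.5 cube at (-2, 14.5) misses the remaining region (no effect); the 23×15.5 cube at (-1.5, 14) partially overlaps it — only the 7.00 mm² overlap (of its 356.50 mm²) is removed, clipping the outline — 1 connected region. The outline is a single polygon with 4 vertices. Extrusion per mm of travel: 0.8 × 0.2 / (π × 0.875²) = 0.066520. Accumulating E over each segment gives final E = 3.7251.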